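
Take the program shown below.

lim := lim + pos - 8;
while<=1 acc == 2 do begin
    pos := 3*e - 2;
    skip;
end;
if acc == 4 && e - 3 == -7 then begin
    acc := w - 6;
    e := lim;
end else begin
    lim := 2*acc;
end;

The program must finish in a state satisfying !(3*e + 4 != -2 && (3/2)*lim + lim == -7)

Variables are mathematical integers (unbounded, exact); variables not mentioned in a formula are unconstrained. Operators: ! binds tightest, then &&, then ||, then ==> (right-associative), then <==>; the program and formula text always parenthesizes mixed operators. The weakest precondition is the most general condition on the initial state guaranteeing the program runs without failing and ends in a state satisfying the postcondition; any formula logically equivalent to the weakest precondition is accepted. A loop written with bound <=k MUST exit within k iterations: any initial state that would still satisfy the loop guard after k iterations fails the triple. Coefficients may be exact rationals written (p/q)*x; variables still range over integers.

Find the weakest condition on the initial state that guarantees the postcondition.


Working backward. After the program, the postcondition !(3*e + 4 != -2 && (3/2)*lim + lim == -7) must hold; in canonical form it is !(3*e != -6 && (5/2)*lim == -7).
Then branch requires !(3*lim != -6 && (5/2)*lim == -7); else branch requires !(3*e != -6 && 5*acc == -7).
Before the if: ((acc == 4 && e == -4) ==> (!(3*lim != -6 && (5/2)*lim == -7))) && ((!(acc == 4 && e == -4)) ==> (!(3*e != -6 && 5*acc == -7)))
Before the loop (bound <=1), unroll the exhaustion recursion (WP_0 = exit-now case; WP_j = one more guarded iteration, up to j = 1):
  WP_0: (!(acc == 2)) && ((acc == 4 && e == -4) ==> (!(3*lim != -6 && (5/2)*lim == -7))) && ((!(acc == 4 && e == -4)) ==> (!(3*e != -6 && 5*acc == -7)))
  WP_1: (acc == 2 ==> ((!(acc == 2)) && ((acc == 4 && e == -4) ==> (!(3*lim != -6 && (5/2)*lim == -7))) && ((!(acc == 4 && e == -4)) ==> (!(3*e != -6 && 5*acc == -7))))) && ((!(acc == 2)) ==> (((acc == 4 && e == -4) ==> (!(3*lim != -6 && (5/2)*lim == -7))) && ((!(acc == 4 && e == -4)) ==> (!(3*e != -6 && 5*acc == -7)))))
So before the loop: (acc == 2 ==> ((!(acc == 2)) && ((acc == 4 && e == -4) ==> (!(3*lim != -6 && (5/2)*lim == -7))) && ((!(acc == 4 && e == -4)) ==> (!(3*e != -6 && 5*acc == -7))))) && ((!(acc == 2)) ==> (((acc == 4 && e == -4) ==> (!(3*lim != -6 && (5/2)*lim == -7))) && ((!(acc == 4 && e == -4)) ==> (!(3*e != -6 && 5*acc == -7)))))
Before lim := lim + pos - 8: (acc == 2 ==> ((!(acc == 2)) && ((acc == 4 && e == -4) ==> (!(3*lim + 3*pos != 18 && (5/2)*lim + (5/2)*pos == 13))) && ((!(acc == 4 && e == -4)) ==> (!(3*e != -6 && 5*acc == -7))))) && ((!(acc == 2)) ==> (((acc == 4 && e == -4) ==> (!(3*lim + 3*pos != 18 && (5/2)*lim + (5/2)*pos == 13))) && ((!(acc == 4 && e == -4)) ==> (!(3*e != -6 && 5*acc == -7)))))
Answer: WP = (acc == 2 ==> ((!(acc == 2)) && ((acc == 4 && e == -4) ==> (!(3*lim + 3*pos != 18 && (5/2)*lim + (5/2)*pos == 13))) && ((!(acc == 4 && e == -4)) ==> (!(3*e != -6 && 5*acc == -7))))) && ((!(acc == 2)) ==> (((acc == 4 && e == -4) ==> (!(3*lim + 3*pos != 18 && (5/2)*lim + (5/2)*pos == 13))) && ((!(acc == 4 && e == -4)) ==> (!(3*e != -6 && 5*acc == -7)))))


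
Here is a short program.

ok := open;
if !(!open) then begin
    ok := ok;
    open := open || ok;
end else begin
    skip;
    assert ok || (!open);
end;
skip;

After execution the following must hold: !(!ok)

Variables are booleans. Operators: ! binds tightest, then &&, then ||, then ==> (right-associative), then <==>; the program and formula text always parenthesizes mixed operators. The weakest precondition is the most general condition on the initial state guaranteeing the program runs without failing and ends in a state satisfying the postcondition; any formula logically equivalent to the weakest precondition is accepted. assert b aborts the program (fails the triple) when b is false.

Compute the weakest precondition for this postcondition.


Working backward. After the program, the postcondition !(!ok) must hold; in canonical form it is ok.
Before skip: ok
Then branch requires ok; else branch requires (ok || (!open)) && ok.
Before the if: (open ==> ok) && ((!open) ==> ((ok || (!open)) && ok))
Before ok := open: (!open) ==> open
Answer: WP = (!open) ==> open


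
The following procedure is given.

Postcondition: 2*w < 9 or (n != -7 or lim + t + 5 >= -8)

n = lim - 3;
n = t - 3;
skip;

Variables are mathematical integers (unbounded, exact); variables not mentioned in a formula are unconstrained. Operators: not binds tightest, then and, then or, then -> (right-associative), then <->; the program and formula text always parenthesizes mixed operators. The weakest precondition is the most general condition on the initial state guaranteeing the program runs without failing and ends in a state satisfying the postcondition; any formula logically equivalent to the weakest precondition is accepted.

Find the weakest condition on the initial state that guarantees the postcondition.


Working backward. After the program, the postcondition 2*w < 9 or (n != -7 or lim + t + 5 >= -8) must hold; in canonical form it is 2*w < 9 or n != -7 or lim + t >= -13.
Before skip: 2*w < 9 or n != -7 or lim + t >= -13
Before n := t - 3: 2*w < 9 or t != -4 or lim + t >= -13
Before n := lim - 3: 2*w < 9 or t != -4 or lim + t >= -13
Answer: WP = 2*w < 9 or t != -4 or lim + t >= -13


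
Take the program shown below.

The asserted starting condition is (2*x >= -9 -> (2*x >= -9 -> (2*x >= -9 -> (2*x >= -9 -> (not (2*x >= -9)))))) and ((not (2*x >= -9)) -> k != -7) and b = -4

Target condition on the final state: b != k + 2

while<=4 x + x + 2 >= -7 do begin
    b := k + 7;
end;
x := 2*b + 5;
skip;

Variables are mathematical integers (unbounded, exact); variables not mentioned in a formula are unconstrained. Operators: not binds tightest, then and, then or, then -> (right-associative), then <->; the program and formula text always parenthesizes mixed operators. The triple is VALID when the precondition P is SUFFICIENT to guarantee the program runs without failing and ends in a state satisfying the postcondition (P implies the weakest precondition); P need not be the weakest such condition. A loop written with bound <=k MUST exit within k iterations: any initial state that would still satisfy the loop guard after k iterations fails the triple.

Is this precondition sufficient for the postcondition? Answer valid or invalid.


Working backward. After the program, b != k + 2 must hold.
Before skip: b != k + 2
Before x := 2*b + 5: b != k + 2
Before the loop (bound <=4), unroll the exhaustion recursion (WP_0 = exit-now case; WP_j = one more guarded iteration, up to j = 4):
  WP_0: (not (2*x >= -9)) and b != k + 2
  WP_1: (2*x >= -9 -> (not (2*x >= -9))) and ((not (2*x >= -9)) -> b != k + 2)
  WP_2: (2*x >= -9 -> (2*x >= -9 -> (not (2*x >= -9)))) and ((not (2*x >= -9)) -> b != k + 2)
  WP_3: (2*x >= -9 -> (2*x >= -9 -> (2*x >= -9 -> (not (2*x >= -9))))) and ((not (2*x >= -9)) -> b != k + 2)
  WP_4: (2*x >= -9 -> (2*x >= -9 -> (2*x >= -9 -> (2*x >= -9 -> (not (2*x >= -9)))))) and ((not (2*x >= -9)) -> b != k + 2)
So before the loop: (2*x >= -9 -> (2*x >= -9 -> (2*x >= -9 -> (2*x >= -9 -> (not (2*x >= -9)))))) and ((not (2*x >= -9)) -> b != k + 2)
The weakest precondition is (2*x >= -9 -> (2*x >= -9 -> (2*x >= -9 -> (2*x >= -9 -> (not (2*x >= -9)))))) and ((not (2*x >= -9)) -> b != k + 2).
Check whether (2*x >= -9 -> (2*x >= -9 -> (2*x >= -9 -> (2*x >= -9 -> (not (2*x >= -9)))))) and ((not (2*x >= -9)) -> k != -7) and b = -4 implies it.
Countermodel: at the initial state b = -4, k = -6, x = -5, the precondition holds but the weakest precondition fails.
Answer: invalid


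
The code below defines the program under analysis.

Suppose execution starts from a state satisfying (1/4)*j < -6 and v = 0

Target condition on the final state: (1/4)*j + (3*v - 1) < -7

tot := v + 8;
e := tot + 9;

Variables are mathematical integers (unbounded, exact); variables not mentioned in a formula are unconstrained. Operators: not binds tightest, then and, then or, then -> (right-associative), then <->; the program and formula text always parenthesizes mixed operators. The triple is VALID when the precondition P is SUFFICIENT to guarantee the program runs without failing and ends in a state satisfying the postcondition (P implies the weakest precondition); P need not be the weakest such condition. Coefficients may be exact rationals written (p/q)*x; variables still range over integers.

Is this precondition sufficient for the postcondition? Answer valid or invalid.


Working backward. After the program, the postcondition (1/4)*j + (3*v - 1) < -7 must hold; in canonical form it is (1/4)*j + 3*v < -6.
Before e := tot + 9: (1/4)*j + 3*v < -6
Before tot := v + 8: (1/4)*j + 3*v < -6
The weakest precondition is (1/4)*j + 3*v < -6.
Check whether (1/4)*j < -6 and v = 0 implies it.
Every state satisfying the precondition satisfies the weakest precondition: the implication holds.
Answer: valid


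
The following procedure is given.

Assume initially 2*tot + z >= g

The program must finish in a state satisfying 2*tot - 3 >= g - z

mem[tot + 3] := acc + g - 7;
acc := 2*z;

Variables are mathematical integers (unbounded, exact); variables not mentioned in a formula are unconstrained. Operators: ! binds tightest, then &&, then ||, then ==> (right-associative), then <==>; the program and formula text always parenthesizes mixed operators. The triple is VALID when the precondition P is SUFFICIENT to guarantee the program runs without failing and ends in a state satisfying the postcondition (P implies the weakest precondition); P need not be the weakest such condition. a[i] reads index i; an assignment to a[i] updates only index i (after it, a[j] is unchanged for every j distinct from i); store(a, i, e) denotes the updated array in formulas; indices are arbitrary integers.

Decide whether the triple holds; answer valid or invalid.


Working backward. After the program, the postcondition 2*tot - 3 >= g - z must hold; in canonical form it is 2*tot + z >= g + 3.
Before acc := 2*z: 2*tot + z >= g + 3
Before mem[tot + 3] := acc + g - 7: 2*tot + z >= g + 3
The weakest precondition is 2*tot + z >= g + 3.
Check whether 2*tot + z >= g implies it.
Countermodel: at the initial state g = 0, tot = 0, z = 0, the precondition holds but the weakest precondition fails.
Answer: invalid


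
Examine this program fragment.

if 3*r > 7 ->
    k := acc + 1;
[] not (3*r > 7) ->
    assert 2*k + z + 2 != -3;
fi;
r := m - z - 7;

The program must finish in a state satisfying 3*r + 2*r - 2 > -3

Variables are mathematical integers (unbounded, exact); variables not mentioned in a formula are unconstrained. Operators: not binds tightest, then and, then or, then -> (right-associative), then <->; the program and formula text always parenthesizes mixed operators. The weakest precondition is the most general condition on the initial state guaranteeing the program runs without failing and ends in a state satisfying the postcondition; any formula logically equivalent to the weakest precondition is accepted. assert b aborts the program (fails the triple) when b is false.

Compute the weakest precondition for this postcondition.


Working backward. After the program, the postcondition 3*r + 2*r - 2 > -3 must hold; in canonical form it is 5*r > -1.
Before r := m - z - 7: 5*m > 5*z + 34
Then branch requires 5*m > 5*z + 34; else branch requires 2*k + z != -5 and 5*m > 5*z + 34.
Before the if: (3*r > 7 -> 5*m > 5*z + 34) and ((not (3*r > 7)) -> (2*k + z != -5 and 5*m > 5*z + 34))
Answer: WP = (3*r > 7 -> 5*m > 5*z + 34) and ((not (3*r > 7)) -> (2*k + z != -5 and 5*m > 5*z + 34))


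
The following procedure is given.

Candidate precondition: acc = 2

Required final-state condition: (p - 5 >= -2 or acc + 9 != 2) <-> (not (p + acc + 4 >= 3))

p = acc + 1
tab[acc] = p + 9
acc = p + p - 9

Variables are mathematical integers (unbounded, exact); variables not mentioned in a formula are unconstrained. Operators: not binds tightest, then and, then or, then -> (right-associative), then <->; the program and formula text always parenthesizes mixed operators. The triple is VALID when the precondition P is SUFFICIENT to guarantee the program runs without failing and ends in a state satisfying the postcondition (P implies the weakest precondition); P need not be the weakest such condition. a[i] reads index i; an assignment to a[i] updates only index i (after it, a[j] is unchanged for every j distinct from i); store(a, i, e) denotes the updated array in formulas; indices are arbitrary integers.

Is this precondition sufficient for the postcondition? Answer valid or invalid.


Working backward. After the program, the postcondition (p - 5 >= -2 or acc + 9 != 2) <-> (not (p + acc + 4 >= 3)) must hold; in canonical form it is (p >= 3 or acc != -7) <-> (not (acc + p >= -1)).
Before acc := p + p - 9: (p >= 3 or 2*p != 2) <-> (not (3*p >= 8))
Before tab[acc] := p + 9: (p >= 3 or 2*p != 2) <-> (not (3*p >= 8))
Before p := acc + 1: (acc >= 2 or 2*acc != 0) <-> (not (3*acc >= 5))
The weakest precondition is (acc >= 2 or 2*acc != 0) <-> (not (3*acc >= 5)).
Check whether acc = 2 implies it.
Countermodel: at the initial state acc = 2, the precondition holds but the weakest precondition fails.
Answer: invalid


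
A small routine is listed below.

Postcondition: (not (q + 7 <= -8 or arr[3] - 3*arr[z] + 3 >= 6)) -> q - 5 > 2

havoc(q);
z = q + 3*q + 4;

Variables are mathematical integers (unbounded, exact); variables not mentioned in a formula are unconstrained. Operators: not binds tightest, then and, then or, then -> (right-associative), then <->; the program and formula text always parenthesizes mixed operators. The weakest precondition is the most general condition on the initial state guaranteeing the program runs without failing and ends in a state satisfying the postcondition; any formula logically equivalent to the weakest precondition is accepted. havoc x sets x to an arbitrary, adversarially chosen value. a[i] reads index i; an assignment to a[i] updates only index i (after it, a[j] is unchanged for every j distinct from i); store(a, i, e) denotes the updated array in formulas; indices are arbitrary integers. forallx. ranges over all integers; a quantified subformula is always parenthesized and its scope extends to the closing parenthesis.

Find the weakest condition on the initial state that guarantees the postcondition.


Working backward. After the program, the postcondition (not (q + 7 <= -8 or arr[3] - 3*arr[z] + 3 >= 6)) -> q - 5 > 2 must hold; in canonical form it is (not (q <= -15 or arr[3] >= 3*arr[z] + 3)) -> q > 7.
Before z := q + 3*q + 4: (not (q <= -15 or arr[3] >= 3*arr[4*q + 4] + 3)) -> q > 7
Before havoc q: forall q_1. ((not (q_1 <= -15 or arr[3] >= 3*arr[4*q_1 + 4] + 3)) -> q_1 > 7)
Answer: WP = forall q_1. ((not (q_1 <= -15 or arr[3] >= 3*arr[4*q_1 + 4] + 3)) -> q_1 > 7)


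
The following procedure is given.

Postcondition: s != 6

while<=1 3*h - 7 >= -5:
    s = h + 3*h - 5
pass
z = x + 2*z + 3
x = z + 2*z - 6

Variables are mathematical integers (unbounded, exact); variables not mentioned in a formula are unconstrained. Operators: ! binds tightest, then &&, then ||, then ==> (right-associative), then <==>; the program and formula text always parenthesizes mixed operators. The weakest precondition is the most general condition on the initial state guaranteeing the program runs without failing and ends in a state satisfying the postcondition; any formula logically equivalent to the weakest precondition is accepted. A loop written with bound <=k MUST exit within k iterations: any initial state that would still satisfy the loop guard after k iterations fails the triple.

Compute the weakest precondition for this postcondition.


Working backward. After the program, s != 6 must hold.
Before x := z + 2*z - 6: s != 6
Before z := x + 2*z + 3: s != 6
Before skip: s != 6
Before the loop (bound <=1), unroll the exhaustion recursion (WP_0 = exit-now case; WP_j = one more guarded iteration, up to j = 1):
  WP_0: (!(3*h >= 2)) && s != 6
  WP_1: (3*h >= 2 ==> ((!(3*h >= 2)) && 4*h != 11)) && ((!(3*h >= 2)) ==> s != 6)
So before the loop: (3*h >= 2 ==> ((!(3*h >= 2)) && 4*h != 11)) && ((!(3*h >= 2)) ==> s != 6)
Answer: WP = (3*h >= 2 ==> ((!(3*h >= 2)) && 4*h != 11)) && ((!(3*h >= 2)) ==> s != 6)


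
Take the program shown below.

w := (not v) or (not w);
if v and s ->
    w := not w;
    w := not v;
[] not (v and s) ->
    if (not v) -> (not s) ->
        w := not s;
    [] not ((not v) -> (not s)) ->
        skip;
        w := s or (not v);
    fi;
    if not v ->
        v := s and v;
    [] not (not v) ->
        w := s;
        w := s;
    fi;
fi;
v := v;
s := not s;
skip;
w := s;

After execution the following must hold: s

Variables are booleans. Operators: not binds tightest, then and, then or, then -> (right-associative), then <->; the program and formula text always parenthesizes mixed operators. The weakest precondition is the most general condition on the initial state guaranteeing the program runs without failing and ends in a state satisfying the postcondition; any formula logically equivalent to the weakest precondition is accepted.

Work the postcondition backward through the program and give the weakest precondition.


Working backward. After the program, s must hold.
Before w := s: s
Before skip: s
Before s := not s: not s
Before v := v: not s
Then branch requires not s; else branch requires (((not v) -> (not s)) -> (((not v) -> (not s)) and (v -> (not s)))) and ((not ((not v) -> (not s))) -> (((not v) -> (not s)) and (v -> (not s)))).
Before the if: ((v and s) -> (not s)) and ((not (v and s)) -> ((((not v) -> (not s)) -> (((not v) -> (not s)) and (v -> (not s)))) and ((not ((not v) -> (not s))) -> (((not v) -> (not s)) and (v -> (not s))))))
Before w := (not v) or (not w): ((v and s) -> (not s)) and ((not (v and s)) -> ((((not v) -> (not s)) -> (((not v) -> (not s)) and (v -> (not s)))) and ((not ((not v) -> (not s))) -> (((not v) -> (not s)) and (v -> (not s))))))
Answer: WP = ((v and s) -> (not s)) and ((not (v and s)) -> ((((not v) -> (not s)) -> (((not v) -> (not s)) and (v -> (not s)))) and ((not ((not v) -> (not s))) -> (((not v) -> (not s)) and (v -> (not s))))))


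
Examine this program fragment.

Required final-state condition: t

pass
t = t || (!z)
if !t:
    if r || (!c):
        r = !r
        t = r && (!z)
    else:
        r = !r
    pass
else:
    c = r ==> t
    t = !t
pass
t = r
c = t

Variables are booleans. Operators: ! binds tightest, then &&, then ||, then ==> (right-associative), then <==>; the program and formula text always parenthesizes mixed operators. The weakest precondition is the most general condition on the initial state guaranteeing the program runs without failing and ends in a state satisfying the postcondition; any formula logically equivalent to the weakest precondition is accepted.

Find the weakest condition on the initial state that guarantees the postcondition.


Working backward. After the program, t must hold.
Before c := t: t
Before t := r: r
Before skip: r
Then branch requires ((r || (!c)) ==> (!r)) && ((!(r || (!c))) ==> (!r)); else branch requires r.
Before the if: ((!t) ==> (((r || (!c)) ==> (!r)) && ((!(r || (!c))) ==> (!r)))) && (t ==> r)
Before t := t || (!z): ((!(t || (!z))) ==> (((r || (!c)) ==> (!r)) && ((!(r || (!c))) ==> (!r)))) && ((t || (!z)) ==> r)
Before skip: ((!(t || (!z))) ==> (((r || (!c)) ==> (!r)) && ((!(r || (!c))) ==> (!r)))) && ((t || (!z)) ==> r)
Answer: WP = ((!(t || (!z))) ==> (((r || (!c)) ==> (!r)) && ((!(r || (!c))) ==> (!r)))) && ((t || (!z)) ==> r)


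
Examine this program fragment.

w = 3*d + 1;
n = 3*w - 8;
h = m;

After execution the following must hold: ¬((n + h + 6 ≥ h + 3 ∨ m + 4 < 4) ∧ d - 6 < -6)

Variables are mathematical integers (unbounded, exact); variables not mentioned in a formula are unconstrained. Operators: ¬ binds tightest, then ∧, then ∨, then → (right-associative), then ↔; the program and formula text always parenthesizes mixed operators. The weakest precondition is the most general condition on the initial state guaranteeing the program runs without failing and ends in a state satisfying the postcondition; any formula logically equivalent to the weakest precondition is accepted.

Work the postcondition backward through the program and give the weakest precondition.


Working backward. After the program, the postcondition ¬((n + h + 6 ≥ h + 3 ∨ m + 4 < 4) ∧ d - 6 < -6) must hold; in canonical form it is ¬((n ≥ -3 ∨ m < 0) ∧ d < 0).
Before h := m: ¬((n ≥ -3 ∨ m < 0) ∧ d < 0)
Before n := 3*w - 8: ¬((3*w ≥ 5 ∨ m < 0) ∧ d < 0)
Before w := 3*d + 1: ¬((9*d ≥ 2 ∨ m < 0) ∧ d < 0)
Answer: WP = ¬((9*d ≥ 2 ∨ m < 0) ∧ d < 0)


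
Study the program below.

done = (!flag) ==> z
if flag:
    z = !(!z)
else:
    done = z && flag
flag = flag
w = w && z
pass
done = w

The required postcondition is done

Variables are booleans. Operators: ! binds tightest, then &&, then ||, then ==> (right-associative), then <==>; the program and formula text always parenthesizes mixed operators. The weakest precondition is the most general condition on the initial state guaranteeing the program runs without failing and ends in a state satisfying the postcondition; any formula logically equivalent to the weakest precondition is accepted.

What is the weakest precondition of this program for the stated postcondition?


Working backward. After the program, done must hold.
Before done := w: w
Before skip: w
Before w := w && z: w && z
Before flag := flag: w && z
Then branch requires w && z; else branch requires w && z.
Before the if: (flag ==> (w && z)) && ((!flag) ==> (w && z))
Before done := (!flag) ==> z: (flag ==> (w && z)) && ((!flag) ==> (w && z))
Answer: WP = (flag ==> (w && z)) && ((!flag) ==> (w && z))


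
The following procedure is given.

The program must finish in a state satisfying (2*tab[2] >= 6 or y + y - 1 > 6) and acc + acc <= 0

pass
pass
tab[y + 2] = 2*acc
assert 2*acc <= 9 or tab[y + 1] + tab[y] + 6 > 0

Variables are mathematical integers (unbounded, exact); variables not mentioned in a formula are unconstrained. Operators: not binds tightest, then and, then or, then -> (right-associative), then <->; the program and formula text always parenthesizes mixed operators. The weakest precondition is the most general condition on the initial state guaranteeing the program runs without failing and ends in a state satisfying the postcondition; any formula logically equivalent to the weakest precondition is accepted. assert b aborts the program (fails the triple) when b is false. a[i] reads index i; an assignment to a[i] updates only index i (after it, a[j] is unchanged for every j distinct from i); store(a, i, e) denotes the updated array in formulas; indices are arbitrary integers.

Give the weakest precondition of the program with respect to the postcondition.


Working backward. After the program, the postcondition (2*tab[2] >= 6 or y + y - 1 > 6) and acc + acc <= 0 must hold; in canonical form it is (2*tab[2] >= 6 or 2*y > 7) and 2*acc <= 0.
Before assert 2*acc <= 9 or tab[y + 1] + tab[y] + 6 > 0: (2*acc <= 9 or tab[y + 1] + tab[y] > -6) and (2*tab[2] >= 6 or 2*y > 7) and 2*acc <= 0
Before tab[y + 2] := 2*acc: (2*acc <= 9 or store(tab, y + 2, 2*acc)[y + 1] + store(tab, y + 2, 2*acc)[y] > -6) and (2*store(tab, y + 2, 2*acc)[2] >= 6 or 2*y > 7) and 2*acc <= 0
Before skip: (2*acc <= 9 or store(tab, y + 2, 2*acc)[y + 1] + store(tab, y + 2, 2*acc)[y] > -6) and (2*store(tab, y + 2, 2*acc)[2] >= 6 or 2*y > 7) and 2*acc <= 0
Before skip: (2*acc <= 9 or store(tab, y + 2, 2*acc)[y + 1] + store(tab, y + 2, 2*acc)[y] > -6) and (2*store(tab, y + 2, 2*acc)[2] >= 6 or 2*y > 7) and 2*acc <= 0
Answer: WP = (2*acc <= 9 or store(tab, y + 2, 2*acc)[y + 1] + store(tab, y + 2, 2*acc)[y] > -6) and (2*store(tab, y + 2, 2*acc)[2] >= 6 or 2*y > 7) and 2*acc <= 0


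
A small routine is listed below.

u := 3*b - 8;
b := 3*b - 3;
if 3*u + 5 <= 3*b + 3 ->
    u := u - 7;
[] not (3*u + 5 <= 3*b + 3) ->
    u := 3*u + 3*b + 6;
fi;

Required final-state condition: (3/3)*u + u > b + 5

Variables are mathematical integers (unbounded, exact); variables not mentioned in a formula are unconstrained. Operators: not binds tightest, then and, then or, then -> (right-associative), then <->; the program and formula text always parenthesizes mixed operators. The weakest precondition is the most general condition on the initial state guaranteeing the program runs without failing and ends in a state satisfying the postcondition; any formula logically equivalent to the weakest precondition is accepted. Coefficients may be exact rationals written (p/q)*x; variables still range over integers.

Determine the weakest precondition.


Working backward. After the program, the postcondition (3/3)*u + u > b + 5 must hold; in canonical form it is 2*u > b + 5.
Then branch requires 2*u > b + 19; else branch requires 5*b + 6*u > -7.
Before the if: (3*u <= 3*b - 2 -> 2*u > b + 19) and ((not (3*u <= 3*b - 2)) -> 5*b + 6*u > -7)
Before b := 3*b - 3: (3*u <= 9*b - 11 -> 2*u > 3*b + 16) and ((not (3*u <= 9*b - 11)) -> 15*b + 6*u > 8)
Before u := 3*b - 8: 3*b > 32
Answer: WP = 3*b > 32


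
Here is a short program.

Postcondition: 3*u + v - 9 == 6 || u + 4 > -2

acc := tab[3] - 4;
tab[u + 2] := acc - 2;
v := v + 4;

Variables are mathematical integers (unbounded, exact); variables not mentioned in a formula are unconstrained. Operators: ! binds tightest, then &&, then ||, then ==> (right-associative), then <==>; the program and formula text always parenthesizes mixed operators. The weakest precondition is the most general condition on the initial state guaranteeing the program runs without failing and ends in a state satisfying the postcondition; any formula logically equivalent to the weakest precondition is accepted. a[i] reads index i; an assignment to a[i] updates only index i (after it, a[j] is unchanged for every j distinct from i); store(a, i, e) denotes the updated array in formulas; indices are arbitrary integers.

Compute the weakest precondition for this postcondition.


Working backward. After the program, the postcondition 3*u + v - 9 == 6 || u + 4 > -2 must hold; in canonical form it is 3*u + v == 15 || u > -6.
Before v := v + 4: 3*u + v == 11 || u > -6
Before tab[u + 2] := acc - 2: 3*u + v == 11 || u > -6
Before acc := tab[3] - 4: 3*u + v == 11 || u > -6
Answer: WP = 3*u + v == 11 || u > -6


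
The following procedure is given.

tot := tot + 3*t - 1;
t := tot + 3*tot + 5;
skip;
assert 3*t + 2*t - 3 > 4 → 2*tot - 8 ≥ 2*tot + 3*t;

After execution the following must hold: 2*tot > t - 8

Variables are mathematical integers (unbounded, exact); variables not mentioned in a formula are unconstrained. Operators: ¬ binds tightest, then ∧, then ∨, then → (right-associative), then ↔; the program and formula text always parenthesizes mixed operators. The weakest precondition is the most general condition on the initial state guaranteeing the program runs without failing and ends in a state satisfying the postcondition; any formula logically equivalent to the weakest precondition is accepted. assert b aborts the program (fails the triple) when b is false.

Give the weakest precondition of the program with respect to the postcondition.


Working backward. After the program, 2*tot > t - 8 must hold.
Before assert 3*t + 2*t - 3 > 4 → 2*tot - 8 ≥ 2*tot + 3*t: (5*t > 7 → 3*t ≤ -8) ∧ 2*tot > t - 8
Before skip: (5*t > 7 → 3*t ≤ -8) ∧ 2*tot > t - 8
Before t := tot + 3*tot + 5: (20*tot > -18 → 12*tot ≤ -23) ∧ 2*tot < 3
Before tot := tot + 3*t - 1: (60*t + 20*tot > 2 → 36*t + 12*tot ≤ -11) ∧ 6*t + 2*tot < 5
Answer: WP = (60*t + 20*tot > 2 → 36*t + 12*tot ≤ -11) ∧ 6*t + 2*tot < 5


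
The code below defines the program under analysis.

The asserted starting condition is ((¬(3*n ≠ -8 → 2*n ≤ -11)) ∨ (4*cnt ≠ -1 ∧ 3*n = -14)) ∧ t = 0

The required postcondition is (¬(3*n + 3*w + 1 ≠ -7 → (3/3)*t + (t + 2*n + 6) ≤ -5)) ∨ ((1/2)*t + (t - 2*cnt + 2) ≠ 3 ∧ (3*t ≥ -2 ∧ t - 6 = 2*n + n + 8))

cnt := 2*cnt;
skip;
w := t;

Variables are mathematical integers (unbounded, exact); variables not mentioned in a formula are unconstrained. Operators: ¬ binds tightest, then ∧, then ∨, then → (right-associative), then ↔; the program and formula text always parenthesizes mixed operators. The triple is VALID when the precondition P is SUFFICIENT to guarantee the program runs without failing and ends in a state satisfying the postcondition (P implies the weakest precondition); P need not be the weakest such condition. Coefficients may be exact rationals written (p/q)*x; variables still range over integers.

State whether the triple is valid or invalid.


Working backward. After the program, the postcondition (¬(3*n + 3*w + 1 ≠ -7 → (3/3)*t + (t + 2*n + 6) ≤ -5)) ∨ ((1/2)*t + (t - 2*cnt + 2) ≠ 3 ∧ (3*t ≥ -2 ∧ t - 6 = 2*n + n + 8)) must hold; in canonical form it is (¬(3*n + 3*w ≠ -8 → 2*n + 2*t ≤ -11)) ∨ ((3/2)*t ≠ 2*cnt + 1 ∧ 3*t ≥ -2 ∧ t = 3*n + 14).
Before w := t: (¬(3*n + 3*t ≠ -8 → 2*n + 2*t ≤ -11)) ∨ ((3/2)*t ≠ 2*cnt + 1 ∧ 3*t ≥ -2 ∧ t = 3*n + 14)
Before skip: (¬(3*n + 3*t ≠ -8 → 2*n + 2*t ≤ -11)) ∨ ((3/2)*t ≠ 2*cnt + 1 ∧ 3*t ≥ -2 ∧ t = 3*n + 14)
Before cnt := 2*cnt: (¬(3*n + 3*t ≠ -8 → 2*n + 2*t ≤ -11)) ∨ ((3/2)*t ≠ 4*cnt + 1 ∧ 3*t ≥ -2 ∧ t = 3*n + 14)
The weakest precondition is (¬(3*n + 3*t ≠ -8 → 2*n + 2*t ≤ -11)) ∨ ((3/2)*t ≠ 4*cnt + 1 ∧ 3*t ≥ -2 ∧ t = 3*n + 14).
Check whether ((¬(3*n ≠ -8 → 2*n ≤ -11)) ∨ (4*cnt ≠ -1 ∧ 3*n = -14)) ∧ t = 0 implies it.
Every state satisfying the precondition satisfies the weakest precondition: the implication holds.
Answer: valid


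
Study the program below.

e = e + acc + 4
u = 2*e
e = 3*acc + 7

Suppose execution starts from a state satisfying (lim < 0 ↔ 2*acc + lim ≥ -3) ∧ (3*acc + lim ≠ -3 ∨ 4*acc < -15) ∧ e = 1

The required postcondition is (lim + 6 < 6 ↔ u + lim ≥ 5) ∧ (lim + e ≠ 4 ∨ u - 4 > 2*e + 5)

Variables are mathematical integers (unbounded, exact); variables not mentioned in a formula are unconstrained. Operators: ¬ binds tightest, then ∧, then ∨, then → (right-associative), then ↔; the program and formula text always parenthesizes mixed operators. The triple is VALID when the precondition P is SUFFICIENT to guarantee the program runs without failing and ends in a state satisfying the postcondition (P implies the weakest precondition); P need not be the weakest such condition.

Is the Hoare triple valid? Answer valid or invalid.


Working backward. After the program, the postcondition (lim + 6 < 6 ↔ u + lim ≥ 5) ∧ (lim + e ≠ 4 ∨ u - 4 > 2*e + 5) must hold; in canonical form it is (lim < 0 ↔ lim + u ≥ 5) ∧ (e + lim ≠ 4 ∨ u > 2*e + 9).
Before e := 3*acc + 7: (lim < 0 ↔ lim + u ≥ 5) ∧ (3*acc + lim ≠ -3 ∨ u > 6*acc + 23)
Before u := 2*e: (lim < 0 ↔ 2*e + lim ≥ 5) ∧ (3*acc + lim ≠ -3 ∨ 2*e > 6*acc + 23)
Before e := e + acc + 4: (lim < 0 ↔ 2*acc + 2*e + lim ≥ -3) ∧ (3*acc + lim ≠ -3 ∨ 2*e > 4*acc + 15)
The weakest precondition is (lim < 0 ↔ 2*acc + 2*e + lim ≥ -3) ∧ (3*acc + lim ≠ -3 ∨ 2*e > 4*acc + 15).
Check whether (lim < 0 ↔ 2*acc + lim ≥ -3) ∧ (3*acc + lim ≠ -3 ∨ 4*acc < -15) ∧ e = 1 implies it.
Countermodel: at the initial state acc = -4, e = 1, lim = 4, the precondition holds but the weakest precondition fails.
Answer: invalid


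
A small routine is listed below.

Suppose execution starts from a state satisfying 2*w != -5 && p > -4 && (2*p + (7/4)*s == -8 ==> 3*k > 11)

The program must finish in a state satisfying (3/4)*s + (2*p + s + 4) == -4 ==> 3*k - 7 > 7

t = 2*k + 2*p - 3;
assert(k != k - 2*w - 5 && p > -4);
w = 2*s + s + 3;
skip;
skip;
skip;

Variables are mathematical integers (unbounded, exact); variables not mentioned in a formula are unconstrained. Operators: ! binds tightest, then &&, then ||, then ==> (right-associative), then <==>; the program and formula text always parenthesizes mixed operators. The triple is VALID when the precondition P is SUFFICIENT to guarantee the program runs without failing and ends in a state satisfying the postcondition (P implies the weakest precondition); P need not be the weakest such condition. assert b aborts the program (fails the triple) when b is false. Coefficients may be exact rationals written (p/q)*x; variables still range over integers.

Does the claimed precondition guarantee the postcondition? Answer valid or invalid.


Working backward. After the program, the postcondition (3/4)*s + (2*p + s + 4) == -4 ==> 3*k - 7 > 7 must hold; in canonical form it is 2*p + (7/4)*s == -8 ==> 3*k > 14.
Before skip: 2*p + (7/4)*s == -8 ==> 3*k > 14
Before skip: 2*p + (7/4)*s == -8 ==> 3*k > 14
Before skip: 2*p + (7/4)*s == -8 ==> 3*k > 14
Before w := 2*s + s + 3: 2*p + (7/4)*s == -8 ==> 3*k > 14
Before assert k != k - 2*w - 5 && p > -4: 2*w != -5 && p > -4 && (2*p + (7/4)*s == -8 ==> 3*k > 14)
Before t := 2*k + 2*p - 3: 2*w != -5 && p > -4 && (2*p + (7/4)*s == -8 ==> 3*k > 14)
The weakest precondition is 2*w != -5 && p > -4 && (2*p + (7/4)*s == -8 ==> 3*k > 14).
Check whether 2*w != -5 && p > -4 && (2*p + (7/4)*s == -8 ==> 3*k > 11) implies it.
Countermodel: at the initial state k = 4, p = 3, s = -8, w = 0, the precondition holds but the weakest precondition fails.
Answer: invalid


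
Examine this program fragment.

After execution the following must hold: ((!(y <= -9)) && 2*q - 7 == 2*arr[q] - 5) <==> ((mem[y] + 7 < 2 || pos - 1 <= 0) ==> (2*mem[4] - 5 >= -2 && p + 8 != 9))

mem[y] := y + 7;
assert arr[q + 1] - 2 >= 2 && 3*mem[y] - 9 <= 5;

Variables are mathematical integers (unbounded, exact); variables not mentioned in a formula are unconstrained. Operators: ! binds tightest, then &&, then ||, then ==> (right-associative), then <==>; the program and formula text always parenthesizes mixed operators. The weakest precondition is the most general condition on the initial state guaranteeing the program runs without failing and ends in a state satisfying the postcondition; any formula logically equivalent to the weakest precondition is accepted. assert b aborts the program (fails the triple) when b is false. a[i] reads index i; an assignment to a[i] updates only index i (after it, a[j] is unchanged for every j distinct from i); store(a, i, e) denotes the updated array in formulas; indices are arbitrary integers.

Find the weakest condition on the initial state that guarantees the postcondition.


Working backward. After the program, the postcondition ((!(y <= -9)) && 2*q - 7 == 2*arr[q] - 5) <==> ((mem[y] + 7 < 2 || pos - 1 <= 0) ==> (2*mem[4] - 5 >= -2 && p + 8 != 9)) must hold; in canonical form it is ((!(y <= -9)) && 2*q == 2*arr[q] + 2) <==> ((mem[y] < -5 || pos <= 1) ==> (2*mem[4] >= 3 && p != 1)).
Before assert arr[q + 1] - 2 >= 2 && 3*mem[y] - 9 <= 5: arr[q + 1] >= 4 && 3*mem[y] <= 14 && (((!(y <= -9)) && 2*q == 2*arr[q] + 2) <==> ((mem[y] < -5 || pos <= 1) ==> (2*mem[4] >= 3 && p != 1)))
Before mem[y] := y + 7: arr[q + 1] >= 4 && 3*store(mem, y, y + 7)[y] <= 14 && (((!(y <= -9)) && 2*q == 2*arr[q] + 2) <==> ((store(mem, y, y + 7)[y] < -5 || pos <= 1) ==> (2*store(mem, y, y + 7)[4] >= 3 && p != 1)))
Answer: WP = arr[q + 1] >= 4 && 3*store(mem, y, y + 7)[y] <= 14 && (((!(y <= -9)) && 2*q == 2*arr[q] + 2) <==> ((store(mem, y, y + 7)[y] < -5 || pos <= 1) ==> (2*store(mem, y, y + 7)[4] >= 3 && p != 1)))


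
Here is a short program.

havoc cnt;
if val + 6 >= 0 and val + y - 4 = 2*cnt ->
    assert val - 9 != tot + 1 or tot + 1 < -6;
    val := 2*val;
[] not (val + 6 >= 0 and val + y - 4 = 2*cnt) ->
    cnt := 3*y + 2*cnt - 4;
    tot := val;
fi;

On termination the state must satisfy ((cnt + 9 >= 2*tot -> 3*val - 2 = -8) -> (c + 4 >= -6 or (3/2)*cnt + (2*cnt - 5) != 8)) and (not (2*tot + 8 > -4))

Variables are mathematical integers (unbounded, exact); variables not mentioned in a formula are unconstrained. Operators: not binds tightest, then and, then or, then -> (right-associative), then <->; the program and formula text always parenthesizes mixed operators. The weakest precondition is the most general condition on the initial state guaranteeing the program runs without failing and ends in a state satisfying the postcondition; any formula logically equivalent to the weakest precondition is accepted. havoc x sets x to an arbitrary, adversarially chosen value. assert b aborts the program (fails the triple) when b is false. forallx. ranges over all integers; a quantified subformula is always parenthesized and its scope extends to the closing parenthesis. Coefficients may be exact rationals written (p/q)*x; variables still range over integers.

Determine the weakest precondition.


Working backward. After the program, the postcondition ((cnt + 9 >= 2*tot -> 3*val - 2 = -8) -> (c + 4 >= -6 or (3/2)*cnt + (2*cnt - 5) != 8)) and (not (2*tot + 8 > -4)) must hold; in canonical form it is ((cnt >= 2*tot - 9 -> 3*val = -6) -> (c >= -10 or (7/2)*cnt != 13)) and (not (2*tot > -12)).
Then branch requires (val != tot + 10 or tot < -7) and ((cnt >= 2*tot - 9 -> 6*val = -6) -> (c >= -10 or (7/2)*cnt != 13)) and (not (2*tot > -12)); else branch requires ((2*cnt + 3*y >= 2*val - 5 -> 3*val = -6) -> (c >= -10 or 7*cnt + (21/2)*y != 27)) and (not (2*val > -12)).
Before the if: ((val >= -6 and val + y = 2*cnt + 4) -> ((val != tot + 10 or tot < -7) and ((cnt >= 2*tot - 9 -> 6*val = -6) -> (c >= -10 or (7/2)*cnt != 13)) and (not (2*tot > -12)))) and ((not (val >= -6 and val + y = 2*cnt + 4)) -> (((2*cnt + 3*y >= 2*val - 5 -> 3*val = -6) -> (c >= -10 or 7*cnt + (21/2)*y != 27)) and (not (2*val > -12))))
Before havoc cnt: forall cnt_1. (((val >= -6 and val + y = 2*cnt_1 + 4) -> ((val != tot + 10 or tot < -7) and ((cnt_1 >= 2*tot - 9 -> 6*val = -6) -> (c >= -10 or (7/2)*cnt_1 != 13)) and (not (2*tot > -12)))) and ((not (val >= -6 and val + y = 2*cnt_1 + 4)) -> (((2*cnt_1 + 3*y >= 2*val - 5 -> 3*val = -6) -> (c >= -10 or 7*cnt_1 + (21/2)*y != 27)) and (not (2*val > -12)))))
Answer: WP = forall cnt_1. (((val >= -6 and val + y = 2*cnt_1 + 4) -> ((val != tot + 10 or tot < -7) and ((cnt_1 >= 2*tot - 9 -> 6*val = -6) -> (c >= -10 or (7/2)*cnt_1 != 13)) and (not (2*tot > -12)))) and ((not (val >= -6 and val + y = 2*cnt_1 + 4)) -> (((2*cnt_1 + 3*y >= 2*val - 5 -> 3*val = -6) -> (c >= -10 or 7*cnt_1 + (21/2)*y != 27)) and (not (2*val > -12)))))


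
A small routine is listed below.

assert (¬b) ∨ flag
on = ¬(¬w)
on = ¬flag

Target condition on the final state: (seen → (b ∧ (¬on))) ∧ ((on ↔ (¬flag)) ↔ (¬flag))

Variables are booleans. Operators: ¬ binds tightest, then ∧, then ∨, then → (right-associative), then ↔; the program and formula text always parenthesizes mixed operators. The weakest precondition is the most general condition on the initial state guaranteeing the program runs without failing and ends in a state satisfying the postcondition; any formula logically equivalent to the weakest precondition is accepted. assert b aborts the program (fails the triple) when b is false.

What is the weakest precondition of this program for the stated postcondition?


Working backward. After the program, (seen → (b ∧ (¬on))) ∧ ((on ↔ (¬flag)) ↔ (¬flag)) must hold.
Before on := ¬flag: (seen → (b ∧ flag)) ∧ (¬flag)
Before on := ¬(¬w): (seen → (b ∧ flag)) ∧ (¬flag)
Before assert (¬b) ∨ flag: ((¬b) ∨ flag) ∧ (seen → (b ∧ flag)) ∧ (¬flag)
Answer: WP = ((¬b) ∨ flag) ∧ (seen → (b ∧ flag)) ∧ (¬flag)


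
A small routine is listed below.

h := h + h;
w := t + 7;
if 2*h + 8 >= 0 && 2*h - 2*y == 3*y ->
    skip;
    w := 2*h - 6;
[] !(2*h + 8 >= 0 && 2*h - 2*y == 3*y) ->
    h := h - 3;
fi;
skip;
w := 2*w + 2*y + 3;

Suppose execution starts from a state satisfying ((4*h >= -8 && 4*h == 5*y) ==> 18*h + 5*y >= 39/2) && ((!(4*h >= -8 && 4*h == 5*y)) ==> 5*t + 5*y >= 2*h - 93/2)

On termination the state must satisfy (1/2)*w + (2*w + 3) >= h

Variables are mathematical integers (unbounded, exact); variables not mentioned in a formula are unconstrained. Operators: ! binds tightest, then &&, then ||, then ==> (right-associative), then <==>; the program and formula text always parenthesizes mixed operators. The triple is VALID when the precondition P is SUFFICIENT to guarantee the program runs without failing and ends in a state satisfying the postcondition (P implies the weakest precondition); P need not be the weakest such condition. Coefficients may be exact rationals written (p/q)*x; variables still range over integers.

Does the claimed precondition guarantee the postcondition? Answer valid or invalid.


Working backward. After the program, the postcondition (1/2)*w + (2*w + 3) >= h must hold; in canonical form it is (5/2)*w >= h - 3.
Before w := 2*w + 2*y + 3: 5*w + 5*y >= h - 21/2
Before skip: 5*w + 5*y >= h - 21/2
Then branch requires 9*h + 5*y >= 39/2; else branch requires 5*w + 5*y >= h - 27/2.
Before the if: ((2*h >= -8 && 2*h == 5*y) ==> 9*h + 5*y >= 39/2) && ((!(2*h >= -8 && 2*h == 5*y)) ==> 5*w + 5*y >= h - 27/2)
Before w := t + 7: ((2*h >= -8 && 2*h == 5*y) ==> 9*h + 5*y >= 39/2) && ((!(2*h >= -8 && 2*h == 5*y)) ==> 5*t + 5*y >= h - 97/2)
Before h := h + h: ((4*h >= -8 && 4*h == 5*y) ==> 18*h + 5*y >= 39/2) && ((!(4*h >= -8 && 4*h == 5*y)) ==> 5*t + 5*y >= 2*h - 97/2)
The weakest precondition is ((4*h >= -8 && 4*h == 5*y) ==> 18*h + 5*y >= 39/2) && ((!(4*h >= -8 && 4*h == 5*y)) ==> 5*t + 5*y >= 2*h - 97/2).
Check whether ((4*h >= -8 && 4*h == 5*y) ==> 18*h + 5*y >= 39/2) && ((!(4*h >= -8 && 4*h == 5*y)) ==> 5*t + 5*y >= 2*h - 93/2) implies it.
Every state satisfying the precondition satisfies the weakest precondition: the implication holds.
Answer: valid
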